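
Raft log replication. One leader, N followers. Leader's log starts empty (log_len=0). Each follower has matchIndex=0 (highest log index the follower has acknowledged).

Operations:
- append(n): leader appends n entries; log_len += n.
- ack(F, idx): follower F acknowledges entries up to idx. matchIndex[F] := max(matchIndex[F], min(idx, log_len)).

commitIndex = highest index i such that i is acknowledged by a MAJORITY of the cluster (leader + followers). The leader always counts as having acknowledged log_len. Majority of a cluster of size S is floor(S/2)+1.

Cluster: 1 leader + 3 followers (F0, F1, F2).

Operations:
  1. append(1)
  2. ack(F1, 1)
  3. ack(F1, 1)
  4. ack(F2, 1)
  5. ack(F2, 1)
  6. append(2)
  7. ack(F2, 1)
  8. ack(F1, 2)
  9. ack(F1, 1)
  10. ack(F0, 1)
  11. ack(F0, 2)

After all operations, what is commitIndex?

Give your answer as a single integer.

Op 1: append 1 -> log_len=1
Op 2: F1 acks idx 1 -> match: F0=0 F1=1 F2=0; commitIndex=0
Op 3: F1 acks idx 1 -> match: F0=0 F1=1 F2=0; commitIndex=0
Op 4: F2 acks idx 1 -> match: F0=0 F1=1 F2=1; commitIndex=1
Op 5: F2 acks idx 1 -> match: F0=0 F1=1 F2=1; commitIndex=1
Op 6: append 2 -> log_len=3
Op 7: F2 acks idx 1 -> match: F0=0 F1=1 F2=1; commitIndex=1
Op 8: F1 acks idx 2 -> match: F0=0 F1=2 F2=1; commitIndex=1
Op 9: F1 acks idx 1 -> match: F0=0 F1=2 F2=1; commitIndex=1
Op 10: F0 acks idx 1 -> match: F0=1 F1=2 F2=1; commitIndex=1
Op 11: F0 acks idx 2 -> match: F0=2 F1=2 F2=1; commitIndex=2

Answer: 2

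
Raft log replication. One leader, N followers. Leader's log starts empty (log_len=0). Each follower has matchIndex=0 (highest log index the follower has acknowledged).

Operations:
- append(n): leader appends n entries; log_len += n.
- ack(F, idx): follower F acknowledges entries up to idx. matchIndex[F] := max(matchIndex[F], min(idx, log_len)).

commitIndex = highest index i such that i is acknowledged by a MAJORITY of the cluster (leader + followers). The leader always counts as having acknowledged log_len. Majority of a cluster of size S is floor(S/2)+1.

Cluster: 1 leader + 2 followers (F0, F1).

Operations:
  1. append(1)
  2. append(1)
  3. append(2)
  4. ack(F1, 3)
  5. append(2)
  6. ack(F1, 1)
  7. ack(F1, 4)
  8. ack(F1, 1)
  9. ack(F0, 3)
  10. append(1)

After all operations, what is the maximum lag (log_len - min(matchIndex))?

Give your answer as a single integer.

Answer: 4

Derivation:
Op 1: append 1 -> log_len=1
Op 2: append 1 -> log_len=2
Op 3: append 2 -> log_len=4
Op 4: F1 acks idx 3 -> match: F0=0 F1=3; commitIndex=3
Op 5: append 2 -> log_len=6
Op 6: F1 acks idx 1 -> match: F0=0 F1=3; commitIndex=3
Op 7: F1 acks idx 4 -> match: F0=0 F1=4; commitIndex=4
Op 8: F1 acks idx 1 -> match: F0=0 F1=4; commitIndex=4
Op 9: F0 acks idx 3 -> match: F0=3 F1=4; commitIndex=4
Op 10: append 1 -> log_len=7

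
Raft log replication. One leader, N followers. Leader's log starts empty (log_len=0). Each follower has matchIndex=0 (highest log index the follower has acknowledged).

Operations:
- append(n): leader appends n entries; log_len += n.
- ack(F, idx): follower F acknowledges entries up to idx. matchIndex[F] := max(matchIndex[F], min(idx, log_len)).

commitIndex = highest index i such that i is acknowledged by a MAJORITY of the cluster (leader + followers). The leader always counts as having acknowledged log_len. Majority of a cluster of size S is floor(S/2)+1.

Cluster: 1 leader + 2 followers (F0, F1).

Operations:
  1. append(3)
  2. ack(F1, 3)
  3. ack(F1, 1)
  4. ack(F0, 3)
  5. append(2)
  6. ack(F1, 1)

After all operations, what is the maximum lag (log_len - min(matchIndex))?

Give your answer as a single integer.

Answer: 2

Derivation:
Op 1: append 3 -> log_len=3
Op 2: F1 acks idx 3 -> match: F0=0 F1=3; commitIndex=3
Op 3: F1 acks idx 1 -> match: F0=0 F1=3; commitIndex=3
Op 4: F0 acks idx 3 -> match: F0=3 F1=3; commitIndex=3
Op 5: append 2 -> log_len=5
Op 6: F1 acks idx 1 -> match: F0=3 F1=3; commitIndex=3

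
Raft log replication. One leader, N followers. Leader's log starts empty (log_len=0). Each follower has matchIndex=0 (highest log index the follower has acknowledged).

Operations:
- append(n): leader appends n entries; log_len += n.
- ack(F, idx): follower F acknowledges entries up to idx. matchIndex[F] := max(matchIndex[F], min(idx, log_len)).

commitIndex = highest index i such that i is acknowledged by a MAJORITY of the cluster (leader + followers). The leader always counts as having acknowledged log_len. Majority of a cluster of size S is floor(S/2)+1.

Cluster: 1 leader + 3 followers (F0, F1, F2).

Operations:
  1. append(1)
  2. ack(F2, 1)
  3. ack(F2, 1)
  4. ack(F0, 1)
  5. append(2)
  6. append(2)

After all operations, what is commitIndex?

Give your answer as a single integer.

Answer: 1

Derivation:
Op 1: append 1 -> log_len=1
Op 2: F2 acks idx 1 -> match: F0=0 F1=0 F2=1; commitIndex=0
Op 3: F2 acks idx 1 -> match: F0=0 F1=0 F2=1; commitIndex=0
Op 4: F0 acks idx 1 -> match: F0=1 F1=0 F2=1; commitIndex=1
Op 5: append 2 -> log_len=3
Op 6: append 2 -> log_len=5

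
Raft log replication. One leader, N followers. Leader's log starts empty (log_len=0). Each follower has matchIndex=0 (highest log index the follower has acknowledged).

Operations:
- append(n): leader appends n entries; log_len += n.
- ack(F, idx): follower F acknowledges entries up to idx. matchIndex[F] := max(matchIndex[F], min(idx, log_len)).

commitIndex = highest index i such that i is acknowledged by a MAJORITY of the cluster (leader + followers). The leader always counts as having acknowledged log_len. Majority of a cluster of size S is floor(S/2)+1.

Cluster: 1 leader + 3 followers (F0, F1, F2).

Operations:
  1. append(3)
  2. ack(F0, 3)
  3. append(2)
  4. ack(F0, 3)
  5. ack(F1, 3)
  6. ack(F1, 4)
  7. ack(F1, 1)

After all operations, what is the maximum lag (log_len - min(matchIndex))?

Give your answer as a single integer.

Op 1: append 3 -> log_len=3
Op 2: F0 acks idx 3 -> match: F0=3 F1=0 F2=0; commitIndex=0
Op 3: append 2 -> log_len=5
Op 4: F0 acks idx 3 -> match: F0=3 F1=0 F2=0; commitIndex=0
Op 5: F1 acks idx 3 -> match: F0=3 F1=3 F2=0; commitIndex=3
Op 6: F1 acks idx 4 -> match: F0=3 F1=4 F2=0; commitIndex=3
Op 7: F1 acks idx 1 -> match: F0=3 F1=4 F2=0; commitIndex=3

Answer: 5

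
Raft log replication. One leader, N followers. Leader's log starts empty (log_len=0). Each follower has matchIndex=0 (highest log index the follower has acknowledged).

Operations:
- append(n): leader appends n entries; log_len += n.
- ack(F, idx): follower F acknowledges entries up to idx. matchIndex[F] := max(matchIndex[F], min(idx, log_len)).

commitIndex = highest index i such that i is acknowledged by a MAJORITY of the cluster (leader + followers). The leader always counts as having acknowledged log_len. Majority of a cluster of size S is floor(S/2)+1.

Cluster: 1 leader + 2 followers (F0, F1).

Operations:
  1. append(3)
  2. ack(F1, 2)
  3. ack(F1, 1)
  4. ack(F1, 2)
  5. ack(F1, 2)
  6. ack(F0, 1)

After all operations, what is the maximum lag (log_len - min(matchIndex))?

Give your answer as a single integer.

Op 1: append 3 -> log_len=3
Op 2: F1 acks idx 2 -> match: F0=0 F1=2; commitIndex=2
Op 3: F1 acks idx 1 -> match: F0=0 F1=2; commitIndex=2
Op 4: F1 acks idx 2 -> match: F0=0 F1=2; commitIndex=2
Op 5: F1 acks idx 2 -> match: F0=0 F1=2; commitIndex=2
Op 6: F0 acks idx 1 -> match: F0=1 F1=2; commitIndex=2

Answer: 2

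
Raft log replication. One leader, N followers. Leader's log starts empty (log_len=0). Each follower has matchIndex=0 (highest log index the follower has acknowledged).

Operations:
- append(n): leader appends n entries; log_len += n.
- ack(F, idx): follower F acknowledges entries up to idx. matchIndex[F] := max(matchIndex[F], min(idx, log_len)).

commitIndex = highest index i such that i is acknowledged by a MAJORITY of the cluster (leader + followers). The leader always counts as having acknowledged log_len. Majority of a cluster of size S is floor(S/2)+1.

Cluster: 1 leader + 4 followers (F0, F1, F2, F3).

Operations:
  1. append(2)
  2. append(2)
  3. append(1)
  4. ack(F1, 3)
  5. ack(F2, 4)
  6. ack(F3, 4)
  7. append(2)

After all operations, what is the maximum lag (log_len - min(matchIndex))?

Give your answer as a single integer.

Answer: 7

Derivation:
Op 1: append 2 -> log_len=2
Op 2: append 2 -> log_len=4
Op 3: append 1 -> log_len=5
Op 4: F1 acks idx 3 -> match: F0=0 F1=3 F2=0 F3=0; commitIndex=0
Op 5: F2 acks idx 4 -> match: F0=0 F1=3 F2=4 F3=0; commitIndex=3
Op 6: F3 acks idx 4 -> match: F0=0 F1=3 F2=4 F3=4; commitIndex=4
Op 7: append 2 -> log_len=7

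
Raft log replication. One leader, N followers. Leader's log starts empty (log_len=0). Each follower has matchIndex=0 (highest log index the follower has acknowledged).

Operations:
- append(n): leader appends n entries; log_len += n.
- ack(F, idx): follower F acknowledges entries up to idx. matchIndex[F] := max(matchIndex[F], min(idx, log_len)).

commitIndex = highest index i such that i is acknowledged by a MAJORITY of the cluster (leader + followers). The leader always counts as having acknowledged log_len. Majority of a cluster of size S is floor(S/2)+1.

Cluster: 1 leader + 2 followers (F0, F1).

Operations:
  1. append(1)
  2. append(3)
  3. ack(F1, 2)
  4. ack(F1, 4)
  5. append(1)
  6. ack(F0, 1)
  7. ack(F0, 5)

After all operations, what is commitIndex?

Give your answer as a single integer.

Answer: 5

Derivation:
Op 1: append 1 -> log_len=1
Op 2: append 3 -> log_len=4
Op 3: F1 acks idx 2 -> match: F0=0 F1=2; commitIndex=2
Op 4: F1 acks idx 4 -> match: F0=0 F1=4; commitIndex=4
Op 5: append 1 -> log_len=5
Op 6: F0 acks idx 1 -> match: F0=1 F1=4; commitIndex=4
Op 7: F0 acks idx 5 -> match: F0=5 F1=4; commitIndex=5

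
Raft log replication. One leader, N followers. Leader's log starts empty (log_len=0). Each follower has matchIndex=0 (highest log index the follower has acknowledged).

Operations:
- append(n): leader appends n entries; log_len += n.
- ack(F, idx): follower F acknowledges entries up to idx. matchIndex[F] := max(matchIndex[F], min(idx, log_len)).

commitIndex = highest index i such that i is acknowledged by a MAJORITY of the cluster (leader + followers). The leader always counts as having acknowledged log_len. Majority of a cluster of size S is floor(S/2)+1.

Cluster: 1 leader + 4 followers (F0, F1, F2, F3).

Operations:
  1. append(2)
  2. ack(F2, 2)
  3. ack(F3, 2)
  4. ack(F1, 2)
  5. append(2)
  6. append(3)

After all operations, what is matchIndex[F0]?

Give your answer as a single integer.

Answer: 0

Derivation:
Op 1: append 2 -> log_len=2
Op 2: F2 acks idx 2 -> match: F0=0 F1=0 F2=2 F3=0; commitIndex=0
Op 3: F3 acks idx 2 -> match: F0=0 F1=0 F2=2 F3=2; commitIndex=2
Op 4: F1 acks idx 2 -> match: F0=0 F1=2 F2=2 F3=2; commitIndex=2
Op 5: append 2 -> log_len=4
Op 6: append 3 -> log_len=7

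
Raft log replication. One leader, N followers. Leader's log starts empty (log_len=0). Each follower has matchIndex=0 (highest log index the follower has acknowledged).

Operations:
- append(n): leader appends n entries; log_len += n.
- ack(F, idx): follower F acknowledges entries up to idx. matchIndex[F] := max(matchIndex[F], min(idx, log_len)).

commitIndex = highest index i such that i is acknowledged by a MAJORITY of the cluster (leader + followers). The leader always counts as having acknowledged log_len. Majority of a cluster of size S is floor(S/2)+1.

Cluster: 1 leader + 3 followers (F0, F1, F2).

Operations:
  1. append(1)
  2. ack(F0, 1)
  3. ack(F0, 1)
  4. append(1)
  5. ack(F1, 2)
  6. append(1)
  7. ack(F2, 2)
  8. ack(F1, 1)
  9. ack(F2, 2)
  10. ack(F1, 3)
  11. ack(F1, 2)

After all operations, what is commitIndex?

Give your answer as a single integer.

Op 1: append 1 -> log_len=1
Op 2: F0 acks idx 1 -> match: F0=1 F1=0 F2=0; commitIndex=0
Op 3: F0 acks idx 1 -> match: F0=1 F1=0 F2=0; commitIndex=0
Op 4: append 1 -> log_len=2
Op 5: F1 acks idx 2 -> match: F0=1 F1=2 F2=0; commitIndex=1
Op 6: append 1 -> log_len=3
Op 7: F2 acks idx 2 -> match: F0=1 F1=2 F2=2; commitIndex=2
Op 8: F1 acks idx 1 -> match: F0=1 F1=2 F2=2; commitIndex=2
Op 9: F2 acks idx 2 -> match: F0=1 F1=2 F2=2; commitIndex=2
Op 10: F1 acks idx 3 -> match: F0=1 F1=3 F2=2; commitIndex=2
Op 11: F1 acks idx 2 -> match: F0=1 F1=3 F2=2; commitIndex=2

Answer: 2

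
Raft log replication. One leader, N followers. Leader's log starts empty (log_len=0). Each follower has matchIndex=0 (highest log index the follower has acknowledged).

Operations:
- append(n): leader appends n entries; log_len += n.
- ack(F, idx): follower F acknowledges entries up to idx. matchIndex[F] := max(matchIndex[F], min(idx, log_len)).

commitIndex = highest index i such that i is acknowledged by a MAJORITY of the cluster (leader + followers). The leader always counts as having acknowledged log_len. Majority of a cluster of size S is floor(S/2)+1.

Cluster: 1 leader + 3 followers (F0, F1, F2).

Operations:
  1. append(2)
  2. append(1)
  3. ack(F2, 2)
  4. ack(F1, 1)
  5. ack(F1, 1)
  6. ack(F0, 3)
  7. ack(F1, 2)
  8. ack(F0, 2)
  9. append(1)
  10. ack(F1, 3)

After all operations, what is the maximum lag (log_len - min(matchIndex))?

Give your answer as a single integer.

Answer: 2

Derivation:
Op 1: append 2 -> log_len=2
Op 2: append 1 -> log_len=3
Op 3: F2 acks idx 2 -> match: F0=0 F1=0 F2=2; commitIndex=0
Op 4: F1 acks idx 1 -> match: F0=0 F1=1 F2=2; commitIndex=1
Op 5: F1 acks idx 1 -> match: F0=0 F1=1 F2=2; commitIndex=1
Op 6: F0 acks idx 3 -> match: F0=3 F1=1 F2=2; commitIndex=2
Op 7: F1 acks idx 2 -> match: F0=3 F1=2 F2=2; commitIndex=2
Op 8: F0 acks idx 2 -> match: F0=3 F1=2 F2=2; commitIndex=2
Op 9: append 1 -> log_len=4
Op 10: F1 acks idx 3 -> match: F0=3 F1=3 F2=2; commitIndex=3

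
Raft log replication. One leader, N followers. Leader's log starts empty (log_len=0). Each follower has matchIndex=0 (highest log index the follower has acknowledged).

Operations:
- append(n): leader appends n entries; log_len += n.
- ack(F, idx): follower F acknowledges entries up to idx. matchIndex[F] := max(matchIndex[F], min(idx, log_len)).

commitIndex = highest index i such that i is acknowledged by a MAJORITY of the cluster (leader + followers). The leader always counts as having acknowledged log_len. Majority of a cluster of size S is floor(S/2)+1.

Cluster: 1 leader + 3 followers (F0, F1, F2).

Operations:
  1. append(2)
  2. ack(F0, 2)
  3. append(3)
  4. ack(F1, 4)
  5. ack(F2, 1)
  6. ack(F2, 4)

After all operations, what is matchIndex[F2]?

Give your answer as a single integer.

Answer: 4

Derivation:
Op 1: append 2 -> log_len=2
Op 2: F0 acks idx 2 -> match: F0=2 F1=0 F2=0; commitIndex=0
Op 3: append 3 -> log_len=5
Op 4: F1 acks idx 4 -> match: F0=2 F1=4 F2=0; commitIndex=2
Op 5: F2 acks idx 1 -> match: F0=2 F1=4 F2=1; commitIndex=2
Op 6: F2 acks idx 4 -> match: F0=2 F1=4 F2=4; commitIndex=4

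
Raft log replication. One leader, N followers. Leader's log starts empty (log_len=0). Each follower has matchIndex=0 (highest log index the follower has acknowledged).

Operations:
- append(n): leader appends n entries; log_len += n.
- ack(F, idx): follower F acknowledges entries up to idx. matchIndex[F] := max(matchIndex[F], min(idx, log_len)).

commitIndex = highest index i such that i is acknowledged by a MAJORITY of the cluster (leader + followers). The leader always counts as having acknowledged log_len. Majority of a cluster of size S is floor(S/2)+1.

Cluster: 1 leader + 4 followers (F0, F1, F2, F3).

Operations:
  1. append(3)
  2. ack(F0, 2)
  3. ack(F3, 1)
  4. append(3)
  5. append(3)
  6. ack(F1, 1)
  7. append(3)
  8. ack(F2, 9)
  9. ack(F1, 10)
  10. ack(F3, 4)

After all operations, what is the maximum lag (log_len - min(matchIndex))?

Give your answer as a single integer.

Answer: 10

Derivation:
Op 1: append 3 -> log_len=3
Op 2: F0 acks idx 2 -> match: F0=2 F1=0 F2=0 F3=0; commitIndex=0
Op 3: F3 acks idx 1 -> match: F0=2 F1=0 F2=0 F3=1; commitIndex=1
Op 4: append 3 -> log_len=6
Op 5: append 3 -> log_len=9
Op 6: F1 acks idx 1 -> match: F0=2 F1=1 F2=0 F3=1; commitIndex=1
Op 7: append 3 -> log_len=12
Op 8: F2 acks idx 9 -> match: F0=2 F1=1 F2=9 F3=1; commitIndex=2
Op 9: F1 acks idx 10 -> match: F0=2 F1=10 F2=9 F3=1; commitIndex=9
Op 10: F3 acks idx 4 -> match: F0=2 F1=10 F2=9 F3=4; commitIndex=9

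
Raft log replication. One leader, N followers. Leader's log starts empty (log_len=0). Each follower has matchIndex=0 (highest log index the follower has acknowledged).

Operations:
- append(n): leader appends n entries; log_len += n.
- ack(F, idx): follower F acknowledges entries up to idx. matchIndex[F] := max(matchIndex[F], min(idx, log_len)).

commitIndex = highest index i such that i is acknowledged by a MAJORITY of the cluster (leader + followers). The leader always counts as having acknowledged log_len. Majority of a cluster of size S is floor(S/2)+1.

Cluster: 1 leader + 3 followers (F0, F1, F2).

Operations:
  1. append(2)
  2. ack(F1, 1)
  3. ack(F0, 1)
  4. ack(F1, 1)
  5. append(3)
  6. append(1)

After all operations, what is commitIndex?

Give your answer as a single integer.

Op 1: append 2 -> log_len=2
Op 2: F1 acks idx 1 -> match: F0=0 F1=1 F2=0; commitIndex=0
Op 3: F0 acks idx 1 -> match: F0=1 F1=1 F2=0; commitIndex=1
Op 4: F1 acks idx 1 -> match: F0=1 F1=1 F2=0; commitIndex=1
Op 5: append 3 -> log_len=5
Op 6: append 1 -> log_len=6

Answer: 1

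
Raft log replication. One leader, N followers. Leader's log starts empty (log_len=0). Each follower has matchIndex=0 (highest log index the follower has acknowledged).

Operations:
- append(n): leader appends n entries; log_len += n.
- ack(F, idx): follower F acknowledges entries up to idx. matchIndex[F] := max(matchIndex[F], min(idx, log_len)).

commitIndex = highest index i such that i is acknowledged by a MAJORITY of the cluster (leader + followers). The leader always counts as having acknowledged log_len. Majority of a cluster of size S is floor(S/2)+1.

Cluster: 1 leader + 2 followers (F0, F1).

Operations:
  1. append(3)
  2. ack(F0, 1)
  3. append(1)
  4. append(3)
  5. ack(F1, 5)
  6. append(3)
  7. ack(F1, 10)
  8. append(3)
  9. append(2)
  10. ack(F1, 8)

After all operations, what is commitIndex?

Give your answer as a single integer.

Op 1: append 3 -> log_len=3
Op 2: F0 acks idx 1 -> match: F0=1 F1=0; commitIndex=1
Op 3: append 1 -> log_len=4
Op 4: append 3 -> log_len=7
Op 5: F1 acks idx 5 -> match: F0=1 F1=5; commitIndex=5
Op 6: append 3 -> log_len=10
Op 7: F1 acks idx 10 -> match: F0=1 F1=10; commitIndex=10
Op 8: append 3 -> log_len=13
Op 9: append 2 -> log_len=15
Op 10: F1 acks idx 8 -> match: F0=1 F1=10; commitIndex=10

Answer: 10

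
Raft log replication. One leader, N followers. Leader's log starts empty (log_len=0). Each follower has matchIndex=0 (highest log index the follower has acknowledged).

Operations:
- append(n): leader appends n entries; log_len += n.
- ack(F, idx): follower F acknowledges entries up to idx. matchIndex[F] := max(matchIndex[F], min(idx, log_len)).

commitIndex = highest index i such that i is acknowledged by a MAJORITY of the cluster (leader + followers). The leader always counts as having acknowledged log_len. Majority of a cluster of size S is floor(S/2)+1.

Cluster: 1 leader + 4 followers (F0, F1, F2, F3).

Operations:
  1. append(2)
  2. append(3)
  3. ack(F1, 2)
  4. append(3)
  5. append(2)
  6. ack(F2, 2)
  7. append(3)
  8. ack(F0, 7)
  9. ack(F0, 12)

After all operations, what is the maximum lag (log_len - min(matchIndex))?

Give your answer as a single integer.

Op 1: append 2 -> log_len=2
Op 2: append 3 -> log_len=5
Op 3: F1 acks idx 2 -> match: F0=0 F1=2 F2=0 F3=0; commitIndex=0
Op 4: append 3 -> log_len=8
Op 5: append 2 -> log_len=10
Op 6: F2 acks idx 2 -> match: F0=0 F1=2 F2=2 F3=0; commitIndex=2
Op 7: append 3 -> log_len=13
Op 8: F0 acks idx 7 -> match: F0=7 F1=2 F2=2 F3=0; commitIndex=2
Op 9: F0 acks idx 12 -> match: F0=12 F1=2 F2=2 F3=0; commitIndex=2

Answer: 13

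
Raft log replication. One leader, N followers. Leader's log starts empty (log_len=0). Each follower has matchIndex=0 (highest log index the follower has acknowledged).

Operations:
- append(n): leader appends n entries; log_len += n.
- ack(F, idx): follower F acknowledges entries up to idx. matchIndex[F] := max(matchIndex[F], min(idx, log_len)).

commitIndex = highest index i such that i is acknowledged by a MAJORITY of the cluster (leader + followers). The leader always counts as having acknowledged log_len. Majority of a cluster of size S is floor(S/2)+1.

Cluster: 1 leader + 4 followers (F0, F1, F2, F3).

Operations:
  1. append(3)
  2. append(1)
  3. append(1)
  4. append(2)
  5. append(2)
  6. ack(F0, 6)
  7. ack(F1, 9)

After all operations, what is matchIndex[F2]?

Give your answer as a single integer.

Op 1: append 3 -> log_len=3
Op 2: append 1 -> log_len=4
Op 3: append 1 -> log_len=5
Op 4: append 2 -> log_len=7
Op 5: append 2 -> log_len=9
Op 6: F0 acks idx 6 -> match: F0=6 F1=0 F2=0 F3=0; commitIndex=0
Op 7: F1 acks idx 9 -> match: F0=6 F1=9 F2=0 F3=0; commitIndex=6

Answer: 0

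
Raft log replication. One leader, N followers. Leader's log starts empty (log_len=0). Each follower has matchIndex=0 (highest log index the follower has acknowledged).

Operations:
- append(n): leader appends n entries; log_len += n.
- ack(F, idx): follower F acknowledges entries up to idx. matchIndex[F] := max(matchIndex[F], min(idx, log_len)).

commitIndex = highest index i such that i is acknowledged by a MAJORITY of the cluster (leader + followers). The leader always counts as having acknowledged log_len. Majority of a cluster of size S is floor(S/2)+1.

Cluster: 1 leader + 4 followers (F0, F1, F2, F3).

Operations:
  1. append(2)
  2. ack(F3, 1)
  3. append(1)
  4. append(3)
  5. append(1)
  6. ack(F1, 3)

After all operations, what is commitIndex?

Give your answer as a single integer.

Answer: 1

Derivation:
Op 1: append 2 -> log_len=2
Op 2: F3 acks idx 1 -> match: F0=0 F1=0 F2=0 F3=1; commitIndex=0
Op 3: append 1 -> log_len=3
Op 4: append 3 -> log_len=6
Op 5: append 1 -> log_len=7
Op 6: F1 acks idx 3 -> match: F0=0 F1=3 F2=0 F3=1; commitIndex=1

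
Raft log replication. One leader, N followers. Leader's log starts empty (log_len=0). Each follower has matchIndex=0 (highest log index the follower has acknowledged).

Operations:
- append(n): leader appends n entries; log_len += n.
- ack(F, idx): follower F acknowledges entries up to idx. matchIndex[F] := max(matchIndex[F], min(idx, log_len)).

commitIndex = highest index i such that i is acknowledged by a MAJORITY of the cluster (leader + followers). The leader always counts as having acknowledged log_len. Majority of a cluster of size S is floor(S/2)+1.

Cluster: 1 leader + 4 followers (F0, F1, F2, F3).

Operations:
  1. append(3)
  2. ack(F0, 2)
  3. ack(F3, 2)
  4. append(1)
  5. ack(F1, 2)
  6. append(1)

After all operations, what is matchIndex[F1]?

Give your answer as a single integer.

Op 1: append 3 -> log_len=3
Op 2: F0 acks idx 2 -> match: F0=2 F1=0 F2=0 F3=0; commitIndex=0
Op 3: F3 acks idx 2 -> match: F0=2 F1=0 F2=0 F3=2; commitIndex=2
Op 4: append 1 -> log_len=4
Op 5: F1 acks idx 2 -> match: F0=2 F1=2 F2=0 F3=2; commitIndex=2
Op 6: append 1 -> log_len=5

Answer: 2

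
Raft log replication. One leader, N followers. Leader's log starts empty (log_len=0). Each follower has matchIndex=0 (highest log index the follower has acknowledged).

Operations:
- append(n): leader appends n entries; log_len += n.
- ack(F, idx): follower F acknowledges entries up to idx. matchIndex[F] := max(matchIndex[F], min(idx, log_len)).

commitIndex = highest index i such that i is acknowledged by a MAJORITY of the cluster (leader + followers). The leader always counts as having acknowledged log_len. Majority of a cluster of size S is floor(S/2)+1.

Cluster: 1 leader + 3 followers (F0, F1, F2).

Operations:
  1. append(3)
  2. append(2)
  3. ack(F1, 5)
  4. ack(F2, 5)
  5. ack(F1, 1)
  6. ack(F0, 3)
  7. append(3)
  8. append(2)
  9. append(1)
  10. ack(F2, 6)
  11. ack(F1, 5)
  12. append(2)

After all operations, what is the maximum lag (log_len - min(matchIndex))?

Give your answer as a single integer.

Answer: 10

Derivation:
Op 1: append 3 -> log_len=3
Op 2: append 2 -> log_len=5
Op 3: F1 acks idx 5 -> match: F0=0 F1=5 F2=0; commitIndex=0
Op 4: F2 acks idx 5 -> match: F0=0 F1=5 F2=5; commitIndex=5
Op 5: F1 acks idx 1 -> match: F0=0 F1=5 F2=5; commitIndex=5
Op 6: F0 acks idx 3 -> match: F0=3 F1=5 F2=5; commitIndex=5
Op 7: append 3 -> log_len=8
Op 8: append 2 -> log_len=10
Op 9: append 1 -> log_len=11
Op 10: F2 acks idx 6 -> match: F0=3 F1=5 F2=6; commitIndex=5
Op 11: F1 acks idx 5 -> match: F0=3 F1=5 F2=6; commitIndex=5
Op 12: append 2 -> log_len=13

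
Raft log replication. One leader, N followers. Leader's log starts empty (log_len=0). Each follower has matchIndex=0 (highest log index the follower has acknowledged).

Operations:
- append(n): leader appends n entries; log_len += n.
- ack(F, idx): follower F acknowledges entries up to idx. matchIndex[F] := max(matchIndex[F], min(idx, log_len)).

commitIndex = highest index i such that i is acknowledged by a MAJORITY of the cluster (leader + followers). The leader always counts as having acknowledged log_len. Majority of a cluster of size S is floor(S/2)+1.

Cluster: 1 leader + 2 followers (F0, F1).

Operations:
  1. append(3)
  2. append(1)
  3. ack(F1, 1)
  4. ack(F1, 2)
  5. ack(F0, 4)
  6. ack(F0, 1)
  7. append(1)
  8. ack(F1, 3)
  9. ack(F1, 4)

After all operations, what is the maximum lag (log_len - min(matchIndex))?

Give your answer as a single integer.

Answer: 1

Derivation:
Op 1: append 3 -> log_len=3
Op 2: append 1 -> log_len=4
Op 3: F1 acks idx 1 -> match: F0=0 F1=1; commitIndex=1
Op 4: F1 acks idx 2 -> match: F0=0 F1=2; commitIndex=2
Op 5: F0 acks idx 4 -> match: F0=4 F1=2; commitIndex=4
Op 6: F0 acks idx 1 -> match: F0=4 F1=2; commitIndex=4
Op 7: append 1 -> log_len=5
Op 8: F1 acks idx 3 -> match: F0=4 F1=3; commitIndex=4
Op 9: F1 acks idx 4 -> match: F0=4 F1=4; commitIndex=4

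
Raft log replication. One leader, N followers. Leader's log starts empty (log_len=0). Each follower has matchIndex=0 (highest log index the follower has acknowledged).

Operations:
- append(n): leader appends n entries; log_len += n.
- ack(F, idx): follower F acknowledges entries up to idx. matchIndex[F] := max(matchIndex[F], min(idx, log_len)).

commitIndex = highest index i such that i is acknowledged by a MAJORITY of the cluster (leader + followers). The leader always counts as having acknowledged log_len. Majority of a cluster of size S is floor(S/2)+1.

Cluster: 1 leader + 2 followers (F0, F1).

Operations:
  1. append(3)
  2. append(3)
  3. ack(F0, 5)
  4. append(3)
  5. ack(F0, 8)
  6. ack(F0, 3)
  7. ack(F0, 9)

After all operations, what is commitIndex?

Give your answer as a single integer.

Op 1: append 3 -> log_len=3
Op 2: append 3 -> log_len=6
Op 3: F0 acks idx 5 -> match: F0=5 F1=0; commitIndex=5
Op 4: append 3 -> log_len=9
Op 5: F0 acks idx 8 -> match: F0=8 F1=0; commitIndex=8
Op 6: F0 acks idx 3 -> match: F0=8 F1=0; commitIndex=8
Op 7: F0 acks idx 9 -> match: F0=9 F1=0; commitIndex=9

Answer: 9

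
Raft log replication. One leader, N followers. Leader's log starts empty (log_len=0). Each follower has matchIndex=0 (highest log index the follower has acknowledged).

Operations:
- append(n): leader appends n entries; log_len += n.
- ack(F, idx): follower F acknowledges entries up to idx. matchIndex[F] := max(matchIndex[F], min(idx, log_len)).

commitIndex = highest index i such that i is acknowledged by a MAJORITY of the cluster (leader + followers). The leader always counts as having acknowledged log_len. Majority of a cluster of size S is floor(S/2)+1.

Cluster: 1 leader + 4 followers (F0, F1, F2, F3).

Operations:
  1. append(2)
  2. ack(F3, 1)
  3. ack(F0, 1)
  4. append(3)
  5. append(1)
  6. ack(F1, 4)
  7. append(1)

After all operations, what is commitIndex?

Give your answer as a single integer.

Op 1: append 2 -> log_len=2
Op 2: F3 acks idx 1 -> match: F0=0 F1=0 F2=0 F3=1; commitIndex=0
Op 3: F0 acks idx 1 -> match: F0=1 F1=0 F2=0 F3=1; commitIndex=1
Op 4: append 3 -> log_len=5
Op 5: append 1 -> log_len=6
Op 6: F1 acks idx 4 -> match: F0=1 F1=4 F2=0 F3=1; commitIndex=1
Op 7: append 1 -> log_len=7

Answer: 1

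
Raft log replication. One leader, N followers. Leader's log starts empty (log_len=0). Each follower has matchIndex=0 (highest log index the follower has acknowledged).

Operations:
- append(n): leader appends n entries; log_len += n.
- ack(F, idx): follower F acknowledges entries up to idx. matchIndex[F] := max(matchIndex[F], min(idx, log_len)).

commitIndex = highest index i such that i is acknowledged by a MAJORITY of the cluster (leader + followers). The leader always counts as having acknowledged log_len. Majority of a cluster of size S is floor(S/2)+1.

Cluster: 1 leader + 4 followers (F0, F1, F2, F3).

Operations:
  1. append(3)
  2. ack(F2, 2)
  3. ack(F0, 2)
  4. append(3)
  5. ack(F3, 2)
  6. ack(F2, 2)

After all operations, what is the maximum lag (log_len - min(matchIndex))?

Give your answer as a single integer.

Op 1: append 3 -> log_len=3
Op 2: F2 acks idx 2 -> match: F0=0 F1=0 F2=2 F3=0; commitIndex=0
Op 3: F0 acks idx 2 -> match: F0=2 F1=0 F2=2 F3=0; commitIndex=2
Op 4: append 3 -> log_len=6
Op 5: F3 acks idx 2 -> match: F0=2 F1=0 F2=2 F3=2; commitIndex=2
Op 6: F2 acks idx 2 -> match: F0=2 F1=0 F2=2 F3=2; commitIndex=2

Answer: 6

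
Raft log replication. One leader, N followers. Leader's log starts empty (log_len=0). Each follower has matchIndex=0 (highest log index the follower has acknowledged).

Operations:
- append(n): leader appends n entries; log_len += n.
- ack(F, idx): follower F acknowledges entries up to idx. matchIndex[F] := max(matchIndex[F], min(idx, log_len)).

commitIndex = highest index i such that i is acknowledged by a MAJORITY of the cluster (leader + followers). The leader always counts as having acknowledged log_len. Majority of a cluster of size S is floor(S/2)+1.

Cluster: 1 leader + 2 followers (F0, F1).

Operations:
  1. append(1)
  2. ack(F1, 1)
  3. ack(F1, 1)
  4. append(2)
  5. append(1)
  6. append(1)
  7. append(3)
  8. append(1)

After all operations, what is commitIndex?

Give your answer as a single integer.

Answer: 1

Derivation:
Op 1: append 1 -> log_len=1
Op 2: F1 acks idx 1 -> match: F0=0 F1=1; commitIndex=1
Op 3: F1 acks idx 1 -> match: F0=0 F1=1; commitIndex=1
Op 4: append 2 -> log_len=3
Op 5: append 1 -> log_len=4
Op 6: append 1 -> log_len=5
Op 7: append 3 -> log_len=8
Op 8: append 1 -> log_len=9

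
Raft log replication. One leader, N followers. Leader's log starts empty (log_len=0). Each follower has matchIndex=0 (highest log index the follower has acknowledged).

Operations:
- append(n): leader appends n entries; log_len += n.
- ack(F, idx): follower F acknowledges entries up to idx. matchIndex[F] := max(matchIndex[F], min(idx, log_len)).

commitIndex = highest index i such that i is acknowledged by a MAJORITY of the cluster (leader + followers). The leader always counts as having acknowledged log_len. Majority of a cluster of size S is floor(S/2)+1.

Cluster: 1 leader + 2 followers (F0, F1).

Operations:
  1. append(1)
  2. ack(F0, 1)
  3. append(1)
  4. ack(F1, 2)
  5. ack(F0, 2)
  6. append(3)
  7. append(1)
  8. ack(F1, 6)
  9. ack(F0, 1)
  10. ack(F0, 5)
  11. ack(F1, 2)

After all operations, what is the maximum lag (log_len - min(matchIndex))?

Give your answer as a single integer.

Answer: 1

Derivation:
Op 1: append 1 -> log_len=1
Op 2: F0 acks idx 1 -> match: F0=1 F1=0; commitIndex=1
Op 3: append 1 -> log_len=2
Op 4: F1 acks idx 2 -> match: F0=1 F1=2; commitIndex=2
Op 5: F0 acks idx 2 -> match: F0=2 F1=2; commitIndex=2
Op 6: append 3 -> log_len=5
Op 7: append 1 -> log_len=6
Op 8: F1 acks idx 6 -> match: F0=2 F1=6; commitIndex=6
Op 9: F0 acks idx 1 -> match: F0=2 F1=6; commitIndex=6
Op 10: F0 acks idx 5 -> match: F0=5 F1=6; commitIndex=6
Op 11: F1 acks idx 2 -> match: F0=5 F1=6; commitIndex=6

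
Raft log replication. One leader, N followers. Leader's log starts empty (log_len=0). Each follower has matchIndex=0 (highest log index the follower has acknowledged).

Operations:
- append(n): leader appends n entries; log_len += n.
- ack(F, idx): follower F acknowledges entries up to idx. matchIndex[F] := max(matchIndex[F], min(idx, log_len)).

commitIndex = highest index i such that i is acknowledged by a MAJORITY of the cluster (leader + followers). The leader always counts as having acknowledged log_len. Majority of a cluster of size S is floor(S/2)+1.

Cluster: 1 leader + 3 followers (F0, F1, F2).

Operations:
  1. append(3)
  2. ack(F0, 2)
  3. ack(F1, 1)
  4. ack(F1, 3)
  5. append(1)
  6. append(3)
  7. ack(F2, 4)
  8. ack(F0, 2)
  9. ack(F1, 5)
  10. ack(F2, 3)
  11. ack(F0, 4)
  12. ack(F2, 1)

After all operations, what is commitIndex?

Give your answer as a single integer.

Op 1: append 3 -> log_len=3
Op 2: F0 acks idx 2 -> match: F0=2 F1=0 F2=0; commitIndex=0
Op 3: F1 acks idx 1 -> match: F0=2 F1=1 F2=0; commitIndex=1
Op 4: F1 acks idx 3 -> match: F0=2 F1=3 F2=0; commitIndex=2
Op 5: append 1 -> log_len=4
Op 6: append 3 -> log_len=7
Op 7: F2 acks idx 4 -> match: F0=2 F1=3 F2=4; commitIndex=3
Op 8: F0 acks idx 2 -> match: F0=2 F1=3 F2=4; commitIndex=3
Op 9: F1 acks idx 5 -> match: F0=2 F1=5 F2=4; commitIndex=4
Op 10: F2 acks idx 3 -> match: F0=2 F1=5 F2=4; commitIndex=4
Op 11: F0 acks idx 4 -> match: F0=4 F1=5 F2=4; commitIndex=4
Op 12: F2 acks idx 1 -> match: F0=4 F1=5 F2=4; commitIndex=4

Answer: 4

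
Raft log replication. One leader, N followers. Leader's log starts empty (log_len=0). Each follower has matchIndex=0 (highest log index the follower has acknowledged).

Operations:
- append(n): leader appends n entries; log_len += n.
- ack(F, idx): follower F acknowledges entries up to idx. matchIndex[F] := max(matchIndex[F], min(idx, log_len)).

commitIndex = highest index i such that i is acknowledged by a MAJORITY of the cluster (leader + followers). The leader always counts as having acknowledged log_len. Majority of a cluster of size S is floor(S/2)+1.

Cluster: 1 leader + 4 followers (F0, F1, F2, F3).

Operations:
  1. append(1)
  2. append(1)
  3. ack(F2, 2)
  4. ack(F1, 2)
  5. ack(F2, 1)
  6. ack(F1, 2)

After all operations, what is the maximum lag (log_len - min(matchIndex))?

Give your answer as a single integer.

Answer: 2

Derivation:
Op 1: append 1 -> log_len=1
Op 2: append 1 -> log_len=2
Op 3: F2 acks idx 2 -> match: F0=0 F1=0 F2=2 F3=0; commitIndex=0
Op 4: F1 acks idx 2 -> match: F0=0 F1=2 F2=2 F3=0; commitIndex=2
Op 5: F2 acks idx 1 -> match: F0=0 F1=2 F2=2 F3=0; commitIndex=2
Op 6: F1 acks idx 2 -> match: F0=0 F1=2 F2=2 F3=0; commitIndex=2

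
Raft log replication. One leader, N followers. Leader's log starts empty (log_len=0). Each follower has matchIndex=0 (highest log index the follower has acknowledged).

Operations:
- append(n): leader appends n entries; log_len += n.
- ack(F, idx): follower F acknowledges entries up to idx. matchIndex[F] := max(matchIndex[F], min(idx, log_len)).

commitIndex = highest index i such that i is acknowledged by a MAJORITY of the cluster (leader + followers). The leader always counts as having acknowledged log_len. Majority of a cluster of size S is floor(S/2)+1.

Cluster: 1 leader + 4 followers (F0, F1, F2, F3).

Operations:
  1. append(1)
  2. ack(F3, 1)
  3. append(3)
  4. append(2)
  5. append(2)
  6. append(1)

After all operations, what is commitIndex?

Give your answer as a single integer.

Op 1: append 1 -> log_len=1
Op 2: F3 acks idx 1 -> match: F0=0 F1=0 F2=0 F3=1; commitIndex=0
Op 3: append 3 -> log_len=4
Op 4: append 2 -> log_len=6
Op 5: append 2 -> log_len=8
Op 6: append 1 -> log_len=9

Answer: 0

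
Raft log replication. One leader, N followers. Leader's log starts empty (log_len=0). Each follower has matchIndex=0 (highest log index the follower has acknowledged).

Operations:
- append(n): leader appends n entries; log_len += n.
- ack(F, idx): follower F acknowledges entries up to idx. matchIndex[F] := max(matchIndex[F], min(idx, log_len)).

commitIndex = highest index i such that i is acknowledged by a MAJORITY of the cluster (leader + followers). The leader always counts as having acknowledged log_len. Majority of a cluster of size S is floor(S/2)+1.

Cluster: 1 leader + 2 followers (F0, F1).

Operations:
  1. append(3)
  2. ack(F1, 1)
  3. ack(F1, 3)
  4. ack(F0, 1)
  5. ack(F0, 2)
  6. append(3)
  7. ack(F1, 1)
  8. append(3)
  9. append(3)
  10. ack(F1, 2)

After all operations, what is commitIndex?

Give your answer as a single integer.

Op 1: append 3 -> log_len=3
Op 2: F1 acks idx 1 -> match: F0=0 F1=1; commitIndex=1
Op 3: F1 acks idx 3 -> match: F0=0 F1=3; commitIndex=3
Op 4: F0 acks idx 1 -> match: F0=1 F1=3; commitIndex=3
Op 5: F0 acks idx 2 -> match: F0=2 F1=3; commitIndex=3
Op 6: append 3 -> log_len=6
Op 7: F1 acks idx 1 -> match: F0=2 F1=3; commitIndex=3
Op 8: append 3 -> log_len=9
Op 9: append 3 -> log_len=12
Op 10: F1 acks idx 2 -> match: F0=2 F1=3; commitIndex=3

Answer: 3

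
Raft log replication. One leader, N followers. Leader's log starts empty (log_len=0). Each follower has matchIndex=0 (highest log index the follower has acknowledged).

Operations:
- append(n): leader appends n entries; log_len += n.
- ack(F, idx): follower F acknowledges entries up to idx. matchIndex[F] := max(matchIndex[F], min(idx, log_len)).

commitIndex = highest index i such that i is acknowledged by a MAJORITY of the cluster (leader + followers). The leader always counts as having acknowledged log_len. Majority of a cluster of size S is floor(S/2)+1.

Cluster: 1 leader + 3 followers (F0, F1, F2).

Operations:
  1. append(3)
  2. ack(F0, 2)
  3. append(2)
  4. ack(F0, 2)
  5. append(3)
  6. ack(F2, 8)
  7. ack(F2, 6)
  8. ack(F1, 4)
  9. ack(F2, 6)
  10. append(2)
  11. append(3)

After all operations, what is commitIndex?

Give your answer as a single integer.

Op 1: append 3 -> log_len=3
Op 2: F0 acks idx 2 -> match: F0=2 F1=0 F2=0; commitIndex=0
Op 3: append 2 -> log_len=5
Op 4: F0 acks idx 2 -> match: F0=2 F1=0 F2=0; commitIndex=0
Op 5: append 3 -> log_len=8
Op 6: F2 acks idx 8 -> match: F0=2 F1=0 F2=8; commitIndex=2
Op 7: F2 acks idx 6 -> match: F0=2 F1=0 F2=8; commitIndex=2
Op 8: F1 acks idx 4 -> match: F0=2 F1=4 F2=8; commitIndex=4
Op 9: F2 acks idx 6 -> match: F0=2 F1=4 F2=8; commitIndex=4
Op 10: append 2 -> log_len=10
Op 11: append 3 -> log_len=13

Answer: 4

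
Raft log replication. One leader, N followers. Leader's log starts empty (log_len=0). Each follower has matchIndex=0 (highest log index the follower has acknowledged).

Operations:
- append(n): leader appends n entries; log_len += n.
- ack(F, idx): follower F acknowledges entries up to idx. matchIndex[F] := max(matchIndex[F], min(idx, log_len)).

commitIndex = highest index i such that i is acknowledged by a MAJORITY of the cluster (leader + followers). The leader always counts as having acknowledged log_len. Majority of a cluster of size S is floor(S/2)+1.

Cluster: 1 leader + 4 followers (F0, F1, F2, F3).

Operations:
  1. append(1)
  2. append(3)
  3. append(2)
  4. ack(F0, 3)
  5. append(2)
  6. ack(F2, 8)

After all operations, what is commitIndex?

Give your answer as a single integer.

Answer: 3

Derivation:
Op 1: append 1 -> log_len=1
Op 2: append 3 -> log_len=4
Op 3: append 2 -> log_len=6
Op 4: F0 acks idx 3 -> match: F0=3 F1=0 F2=0 F3=0; commitIndex=0
Op 5: append 2 -> log_len=8
Op 6: F2 acks idx 8 -> match: F0=3 F1=0 F2=8 F3=0; commitIndex=3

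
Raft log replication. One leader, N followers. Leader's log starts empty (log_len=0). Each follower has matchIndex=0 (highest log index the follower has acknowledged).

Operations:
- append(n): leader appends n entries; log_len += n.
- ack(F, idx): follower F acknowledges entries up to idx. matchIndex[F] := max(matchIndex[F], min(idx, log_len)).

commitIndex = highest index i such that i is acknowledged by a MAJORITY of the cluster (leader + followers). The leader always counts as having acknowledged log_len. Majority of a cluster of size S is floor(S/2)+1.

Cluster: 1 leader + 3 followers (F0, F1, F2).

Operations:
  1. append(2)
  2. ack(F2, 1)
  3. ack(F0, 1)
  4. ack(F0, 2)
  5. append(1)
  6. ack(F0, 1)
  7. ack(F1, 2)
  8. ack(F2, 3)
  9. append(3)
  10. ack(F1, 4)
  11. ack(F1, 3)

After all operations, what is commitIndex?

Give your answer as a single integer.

Op 1: append 2 -> log_len=2
Op 2: F2 acks idx 1 -> match: F0=0 F1=0 F2=1; commitIndex=0
Op 3: F0 acks idx 1 -> match: F0=1 F1=0 F2=1; commitIndex=1
Op 4: F0 acks idx 2 -> match: F0=2 F1=0 F2=1; commitIndex=1
Op 5: append 1 -> log_len=3
Op 6: F0 acks idx 1 -> match: F0=2 F1=0 F2=1; commitIndex=1
Op 7: F1 acks idx 2 -> match: F0=2 F1=2 F2=1; commitIndex=2
Op 8: F2 acks idx 3 -> match: F0=2 F1=2 F2=3; commitIndex=2
Op 9: append 3 -> log_len=6
Op 10: F1 acks idx 4 -> match: F0=2 F1=4 F2=3; commitIndex=3
Op 11: F1 acks idx 3 -> match: F0=2 F1=4 F2=3; commitIndex=3

Answer: 3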